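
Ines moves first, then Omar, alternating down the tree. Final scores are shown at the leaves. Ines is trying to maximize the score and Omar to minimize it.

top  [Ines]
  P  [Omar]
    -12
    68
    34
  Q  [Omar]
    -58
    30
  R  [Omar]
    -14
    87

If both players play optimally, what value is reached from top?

P (Omar): min(-12, 68, 34) = -12
Q (Omar): min(-58, 30) = -58
R (Omar): min(-14, 87) = -14
top (Ines): max(-12, -58, -14) = -12

-12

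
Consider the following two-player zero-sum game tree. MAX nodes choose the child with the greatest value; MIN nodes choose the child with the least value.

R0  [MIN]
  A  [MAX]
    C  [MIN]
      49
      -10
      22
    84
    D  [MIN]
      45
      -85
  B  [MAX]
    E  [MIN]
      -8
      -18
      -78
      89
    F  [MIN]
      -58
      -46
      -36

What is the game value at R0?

C (MIN): min(49, -10, 22) = -10
D (MIN): min(45, -85) = -85
A (MAX): max(-10, 84, -85) = 84
E (MIN): min(-8, -18, -78, 89) = -78
F (MIN): min(-58, -46, -36) = -58
B (MAX): max(-78, -58) = -58
R0 (MIN): min(84, -58) = -58

-58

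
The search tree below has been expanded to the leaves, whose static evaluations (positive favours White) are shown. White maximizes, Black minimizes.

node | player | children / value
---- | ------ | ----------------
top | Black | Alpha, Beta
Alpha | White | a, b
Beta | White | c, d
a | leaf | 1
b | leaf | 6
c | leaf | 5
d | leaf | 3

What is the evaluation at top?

Alpha (White): max(1, 6) = 6
Beta (White): max(5, 3) = 5
top (Black): min(6, 5) = 5

5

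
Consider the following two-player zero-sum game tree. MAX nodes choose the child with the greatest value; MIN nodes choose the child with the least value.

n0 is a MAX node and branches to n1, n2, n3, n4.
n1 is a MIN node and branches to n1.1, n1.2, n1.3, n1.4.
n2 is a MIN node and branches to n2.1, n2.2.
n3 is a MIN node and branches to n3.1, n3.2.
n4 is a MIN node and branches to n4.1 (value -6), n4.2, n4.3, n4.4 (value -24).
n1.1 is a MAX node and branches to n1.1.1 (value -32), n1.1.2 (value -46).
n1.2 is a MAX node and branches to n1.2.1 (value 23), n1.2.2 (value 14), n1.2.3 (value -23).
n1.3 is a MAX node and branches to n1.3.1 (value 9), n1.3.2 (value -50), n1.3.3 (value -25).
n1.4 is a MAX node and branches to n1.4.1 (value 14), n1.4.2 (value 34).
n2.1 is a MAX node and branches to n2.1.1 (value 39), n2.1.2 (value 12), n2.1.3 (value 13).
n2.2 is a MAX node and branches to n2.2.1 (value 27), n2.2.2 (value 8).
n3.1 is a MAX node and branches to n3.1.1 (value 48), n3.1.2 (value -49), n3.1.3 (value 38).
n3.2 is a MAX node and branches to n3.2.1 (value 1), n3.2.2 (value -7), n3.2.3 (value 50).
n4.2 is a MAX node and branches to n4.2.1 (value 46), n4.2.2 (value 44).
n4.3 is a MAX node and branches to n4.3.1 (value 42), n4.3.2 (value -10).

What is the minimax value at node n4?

-24

n4.2 (MAX): max(46, 44) = 46
n4.3 (MAX): max(42, -10) = 42
n4 (MIN): min(-6, 46, 42, -24) = -24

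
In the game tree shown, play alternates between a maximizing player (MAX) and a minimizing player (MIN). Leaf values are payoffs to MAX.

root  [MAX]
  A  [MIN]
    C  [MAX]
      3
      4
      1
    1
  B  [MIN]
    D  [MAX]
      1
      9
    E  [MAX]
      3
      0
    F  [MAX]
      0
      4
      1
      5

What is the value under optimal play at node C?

C (MAX): max(3, 4, 1) = 4

4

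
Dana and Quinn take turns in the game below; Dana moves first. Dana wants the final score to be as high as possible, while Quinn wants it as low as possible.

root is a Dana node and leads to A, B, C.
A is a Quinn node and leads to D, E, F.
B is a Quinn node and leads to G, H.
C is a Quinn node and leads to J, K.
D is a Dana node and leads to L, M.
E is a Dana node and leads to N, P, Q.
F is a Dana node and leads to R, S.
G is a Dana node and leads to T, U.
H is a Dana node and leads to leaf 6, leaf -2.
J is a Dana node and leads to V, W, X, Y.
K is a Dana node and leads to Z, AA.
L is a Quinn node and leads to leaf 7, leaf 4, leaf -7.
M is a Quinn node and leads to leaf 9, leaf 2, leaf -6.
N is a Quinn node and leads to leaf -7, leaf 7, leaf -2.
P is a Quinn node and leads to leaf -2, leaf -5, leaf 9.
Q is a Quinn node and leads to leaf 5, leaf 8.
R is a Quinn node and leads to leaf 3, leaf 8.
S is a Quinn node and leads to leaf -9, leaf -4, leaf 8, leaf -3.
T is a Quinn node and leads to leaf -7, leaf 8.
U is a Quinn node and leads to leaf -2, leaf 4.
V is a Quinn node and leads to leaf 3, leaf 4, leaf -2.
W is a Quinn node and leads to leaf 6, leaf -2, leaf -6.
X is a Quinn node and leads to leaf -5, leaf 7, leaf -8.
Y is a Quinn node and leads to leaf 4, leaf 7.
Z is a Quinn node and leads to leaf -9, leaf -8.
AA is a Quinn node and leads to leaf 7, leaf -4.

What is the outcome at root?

-2

L (Quinn): min(7, 4, -7) = -7
M (Quinn): min(9, 2, -6) = -6
D (Dana): max(-7, -6) = -6
N (Quinn): min(-7, 7, -2) = -7
P (Quinn): min(-2, -5, 9) = -5
Q (Quinn): min(5, 8) = 5
E (Dana): max(-7, -5, 5) = 5
R (Quinn): min(3, 8) = 3
S (Quinn): min(-9, -4, 8, -3) = -9
F (Dana): max(3, -9) = 3
A (Quinn): min(-6, 5, 3) = -6
T (Quinn): min(-7, 8) = -7
U (Quinn): min(-2, 4) = -2
G (Dana): max(-7, -2) = -2
H (Dana): max(6, -2) = 6
B (Quinn): min(-2, 6) = -2
V (Quinn): min(3, 4, -2) = -2
W (Quinn): min(6, -2, -6) = -6
X (Quinn): min(-5, 7, -8) = -8
Y (Quinn): min(4, 7) = 4
J (Dana): max(-2, -6, -8, 4) = 4
Z (Quinn): min(-9, -8) = -9
AA (Quinn): min(7, -4) = -4
K (Dana): max(-9, -4) = -4
C (Quinn): min(4, -4) = -4
root (Dana): max(-6, -2, -4) = -2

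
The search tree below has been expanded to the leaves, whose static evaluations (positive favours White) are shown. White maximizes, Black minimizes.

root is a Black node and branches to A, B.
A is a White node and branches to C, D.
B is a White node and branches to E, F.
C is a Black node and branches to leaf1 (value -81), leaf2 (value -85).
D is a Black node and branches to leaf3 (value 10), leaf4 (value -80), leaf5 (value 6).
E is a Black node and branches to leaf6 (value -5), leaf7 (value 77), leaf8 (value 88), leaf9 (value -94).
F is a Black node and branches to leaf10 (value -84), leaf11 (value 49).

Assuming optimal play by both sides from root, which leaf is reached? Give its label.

C (Black): min(-81, -85) = -85
D (Black): min(10, -80, 6) = -80
A (White): max(-85, -80) = -80
E (Black): min(-5, 77, 88, -94) = -94
F (Black): min(-84, 49) = -84
B (White): max(-94, -84) = -84
root (Black): min(-80, -84) = -84
At root, Black picks B (lowest: -84).
At B, White picks F (highest: -84).
At F, Black picks leaf10 (lowest: -84).
Terminal value -84.

leaf10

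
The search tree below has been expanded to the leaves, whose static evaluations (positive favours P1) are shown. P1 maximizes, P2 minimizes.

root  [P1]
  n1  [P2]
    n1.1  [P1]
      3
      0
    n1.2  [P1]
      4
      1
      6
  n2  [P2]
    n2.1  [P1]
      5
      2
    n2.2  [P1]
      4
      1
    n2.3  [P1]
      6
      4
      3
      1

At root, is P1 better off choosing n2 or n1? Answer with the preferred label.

n2.1 (P1): max(5, 2) = 5
n2.2 (P1): max(4, 1) = 4
n2.3 (P1): max(6, 4, 3, 1) = 6
n2 (P2): min(5, 4, 6) = 4
n1.1 (P1): max(3, 0) = 3
n1.2 (P1): max(4, 1, 6) = 6
n1 (P2): min(3, 6) = 3
P1 prefers the higher value; n2=4, n1=3. n2 is better since 4 > 3.

n2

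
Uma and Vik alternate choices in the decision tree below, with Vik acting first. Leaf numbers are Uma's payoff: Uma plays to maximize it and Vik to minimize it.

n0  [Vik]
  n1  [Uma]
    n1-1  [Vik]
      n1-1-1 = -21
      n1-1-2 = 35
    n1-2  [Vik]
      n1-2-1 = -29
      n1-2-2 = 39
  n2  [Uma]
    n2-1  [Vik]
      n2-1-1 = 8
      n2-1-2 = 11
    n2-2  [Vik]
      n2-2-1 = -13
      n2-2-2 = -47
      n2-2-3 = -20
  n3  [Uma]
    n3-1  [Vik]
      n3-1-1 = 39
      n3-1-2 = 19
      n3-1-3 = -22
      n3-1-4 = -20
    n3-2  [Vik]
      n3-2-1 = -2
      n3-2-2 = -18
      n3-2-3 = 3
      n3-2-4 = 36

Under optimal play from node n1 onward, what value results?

n1-1 (Vik): min(-21, 35) = -21
n1-2 (Vik): min(-29, 39) = -29
n1 (Uma): max(-21, -29) = -21

-21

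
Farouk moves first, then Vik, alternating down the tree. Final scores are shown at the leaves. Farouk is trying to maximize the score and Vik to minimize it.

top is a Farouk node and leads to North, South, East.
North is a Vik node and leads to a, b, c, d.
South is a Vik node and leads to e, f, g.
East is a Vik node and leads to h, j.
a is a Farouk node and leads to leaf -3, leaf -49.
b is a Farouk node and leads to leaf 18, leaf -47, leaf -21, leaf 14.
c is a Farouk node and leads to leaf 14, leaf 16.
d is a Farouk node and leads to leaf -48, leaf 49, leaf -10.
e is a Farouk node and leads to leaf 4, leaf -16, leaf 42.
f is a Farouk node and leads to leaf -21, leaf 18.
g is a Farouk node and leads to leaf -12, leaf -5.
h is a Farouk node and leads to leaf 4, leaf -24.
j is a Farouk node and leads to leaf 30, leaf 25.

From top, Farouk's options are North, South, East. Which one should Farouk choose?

East

a (Farouk): max(-3, -49) = -3
b (Farouk): max(18, -47, -21, 14) = 18
c (Farouk): max(14, 16) = 16
d (Farouk): max(-48, 49, -10) = 49
North (Vik): min(-3, 18, 16, 49) = -3
e (Farouk): max(4, -16, 42) = 42
f (Farouk): max(-21, 18) = 18
g (Farouk): max(-12, -5) = -5
South (Vik): min(42, 18, -5) = -5
h (Farouk): max(4, -24) = 4
j (Farouk): max(30, 25) = 30
East (Vik): min(4, 30) = 4
top (Farouk): max(-3, -5, 4) = 4
Farouk at top wants the highest of {North=-3, South=-5, East=4}, so chooses East.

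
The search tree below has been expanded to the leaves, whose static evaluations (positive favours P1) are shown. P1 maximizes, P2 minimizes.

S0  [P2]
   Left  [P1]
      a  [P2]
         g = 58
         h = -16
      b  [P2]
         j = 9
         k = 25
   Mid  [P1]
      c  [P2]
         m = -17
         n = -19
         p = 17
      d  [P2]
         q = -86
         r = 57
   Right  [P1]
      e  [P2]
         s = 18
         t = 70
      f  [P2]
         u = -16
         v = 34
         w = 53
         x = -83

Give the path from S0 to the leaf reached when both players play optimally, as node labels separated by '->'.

S0 -> Mid -> c -> n

a (P2): min(58, -16) = -16
b (P2): min(9, 25) = 9
Left (P1): max(-16, 9) = 9
c (P2): min(-17, -19, 17) = -19
d (P2): min(-86, 57) = -86
Mid (P1): max(-19, -86) = -19
e (P2): min(18, 70) = 18
f (P2): min(-16, 34, 53, -83) = -83
Right (P1): max(18, -83) = 18
S0 (P2): min(9, -19, 18) = -19
At S0, P2 picks Mid (lowest: -19).
At Mid, P1 picks c (highest: -19).
At c, P2 picks n (lowest: -19).
Terminal value -19.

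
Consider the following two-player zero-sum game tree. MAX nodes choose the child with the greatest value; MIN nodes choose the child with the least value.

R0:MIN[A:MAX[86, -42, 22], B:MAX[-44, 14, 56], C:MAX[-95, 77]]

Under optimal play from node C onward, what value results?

77

C (MAX): max(-95, 77) = 77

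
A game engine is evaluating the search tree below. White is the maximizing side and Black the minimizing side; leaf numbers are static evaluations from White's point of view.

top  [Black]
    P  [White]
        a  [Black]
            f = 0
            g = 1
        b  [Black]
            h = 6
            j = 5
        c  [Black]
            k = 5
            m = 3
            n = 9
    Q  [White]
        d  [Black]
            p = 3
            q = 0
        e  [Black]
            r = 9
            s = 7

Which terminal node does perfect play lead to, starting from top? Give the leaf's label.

a (Black): min(0, 1) = 0
b (Black): min(6, 5) = 5
c (Black): min(5, 3, 9) = 3
P (White): max(0, 5, 3) = 5
d (Black): min(3, 0) = 0
e (Black): min(9, 7) = 7
Q (White): max(0, 7) = 7
top (Black): min(5, 7) = 5
At top, Black picks P (lowest: 5).
At P, White picks b (highest: 5).
At b, Black picks j (lowest: 5).
Terminal value 5.

j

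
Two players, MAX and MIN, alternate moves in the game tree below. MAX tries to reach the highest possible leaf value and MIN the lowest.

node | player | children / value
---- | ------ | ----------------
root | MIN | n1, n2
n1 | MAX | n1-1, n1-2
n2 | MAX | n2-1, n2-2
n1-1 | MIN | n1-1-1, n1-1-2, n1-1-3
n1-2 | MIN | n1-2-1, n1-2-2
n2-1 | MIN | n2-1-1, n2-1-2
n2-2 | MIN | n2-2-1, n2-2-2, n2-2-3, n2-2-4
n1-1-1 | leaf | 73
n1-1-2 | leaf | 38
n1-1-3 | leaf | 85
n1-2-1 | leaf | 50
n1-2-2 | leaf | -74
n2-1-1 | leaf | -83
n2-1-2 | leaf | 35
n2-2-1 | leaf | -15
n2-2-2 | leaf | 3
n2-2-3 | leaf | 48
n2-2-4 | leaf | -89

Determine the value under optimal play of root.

-83

n1-1 (MIN): min(73, 38, 85) = 38
n1-2 (MIN): min(50, -74) = -74
n1 (MAX): max(38, -74) = 38
n2-1 (MIN): min(-83, 35) = -83
n2-2 (MIN): min(-15, 3, 48, -89) = -89
n2 (MAX): max(-83, -89) = -83
root (MIN): min(38, -83) = -83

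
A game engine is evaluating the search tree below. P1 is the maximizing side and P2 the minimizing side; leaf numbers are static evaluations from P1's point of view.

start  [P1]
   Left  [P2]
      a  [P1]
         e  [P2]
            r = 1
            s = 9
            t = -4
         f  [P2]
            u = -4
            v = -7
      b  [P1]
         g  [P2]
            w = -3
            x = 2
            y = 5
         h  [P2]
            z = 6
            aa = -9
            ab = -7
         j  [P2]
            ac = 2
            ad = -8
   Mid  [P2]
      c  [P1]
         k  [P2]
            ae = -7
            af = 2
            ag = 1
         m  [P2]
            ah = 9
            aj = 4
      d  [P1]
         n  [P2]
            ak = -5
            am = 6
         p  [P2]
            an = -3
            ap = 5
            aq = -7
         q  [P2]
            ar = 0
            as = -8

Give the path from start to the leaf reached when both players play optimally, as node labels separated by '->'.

e (P2): min(1, 9, -4) = -4
f (P2): min(-4, -7) = -7
a (P1): max(-4, -7) = -4
g (P2): min(-3, 2, 5) = -3
h (P2): min(6, -9, -7) = -9
j (P2): min(2, -8) = -8
b (P1): max(-3, -9, -8) = -3
Left (P2): min(-4, -3) = -4
k (P2): min(-7, 2, 1) = -7
m (P2): min(9, 4) = 4
c (P1): max(-7, 4) = 4
n (P2): min(-5, 6) = -5
p (P2): min(-3, 5, -7) = -7
q (P2): min(0, -8) = -8
d (P1): max(-5, -7, -8) = -5
Mid (P2): min(4, -5) = -5
start (P1): max(-4, -5) = -4
At start, P1 picks Left (highest: -4).
At Left, P2 picks a (lowest: -4).
At a, P1 picks e (highest: -4).
At e, P2 picks t (lowest: -4).
Terminal value -4.

start -> Left -> a -> e -> t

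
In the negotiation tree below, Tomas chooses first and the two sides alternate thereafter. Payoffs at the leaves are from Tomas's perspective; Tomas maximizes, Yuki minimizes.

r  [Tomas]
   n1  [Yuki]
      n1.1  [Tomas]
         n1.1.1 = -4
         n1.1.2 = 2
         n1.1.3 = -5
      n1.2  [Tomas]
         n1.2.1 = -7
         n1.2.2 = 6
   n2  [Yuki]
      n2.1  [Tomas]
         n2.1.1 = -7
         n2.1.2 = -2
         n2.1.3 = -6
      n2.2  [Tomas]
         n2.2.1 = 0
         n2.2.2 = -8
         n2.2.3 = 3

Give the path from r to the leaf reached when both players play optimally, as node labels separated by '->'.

r -> n1 -> n1.1 -> n1.1.2

n1.1 (Tomas): max(-4, 2, -5) = 2
n1.2 (Tomas): max(-7, 6) = 6
n1 (Yuki): min(2, 6) = 2
n2.1 (Tomas): max(-7, -2, -6) = -2
n2.2 (Tomas): max(0, -8, 3) = 3
n2 (Yuki): min(-2, 3) = -2
r (Tomas): max(2, -2) = 2
At r, Tomas picks n1 (highest: 2).
At n1, Yuki picks n1.1 (lowest: 2).
At n1.1, Tomas picks n1.1.2 (highest: 2).
Terminal value 2.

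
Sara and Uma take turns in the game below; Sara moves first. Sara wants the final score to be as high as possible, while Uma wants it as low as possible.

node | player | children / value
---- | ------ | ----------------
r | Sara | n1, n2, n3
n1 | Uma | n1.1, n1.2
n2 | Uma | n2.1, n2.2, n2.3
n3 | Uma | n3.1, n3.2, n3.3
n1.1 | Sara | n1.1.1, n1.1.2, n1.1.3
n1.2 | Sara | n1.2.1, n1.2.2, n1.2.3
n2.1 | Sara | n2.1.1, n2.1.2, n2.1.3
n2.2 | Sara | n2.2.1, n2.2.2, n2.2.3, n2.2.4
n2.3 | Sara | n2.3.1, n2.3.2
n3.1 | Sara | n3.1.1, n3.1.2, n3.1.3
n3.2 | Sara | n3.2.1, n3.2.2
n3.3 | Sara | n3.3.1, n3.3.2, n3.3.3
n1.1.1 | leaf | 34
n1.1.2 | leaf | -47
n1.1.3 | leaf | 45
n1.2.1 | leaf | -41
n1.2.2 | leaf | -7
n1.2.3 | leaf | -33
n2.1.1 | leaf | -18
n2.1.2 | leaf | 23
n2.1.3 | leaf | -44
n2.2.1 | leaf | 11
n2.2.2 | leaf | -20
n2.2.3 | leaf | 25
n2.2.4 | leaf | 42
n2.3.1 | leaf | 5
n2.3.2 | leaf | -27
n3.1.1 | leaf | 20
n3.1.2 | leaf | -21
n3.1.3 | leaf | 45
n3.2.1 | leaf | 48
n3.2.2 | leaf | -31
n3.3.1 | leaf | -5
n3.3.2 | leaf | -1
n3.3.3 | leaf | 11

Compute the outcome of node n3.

n3.1 (Sara): max(20, -21, 45) = 45
n3.2 (Sara): max(48, -31) = 48
n3.3 (Sara): max(-5, -1, 11) = 11
n3 (Uma): min(45, 48, 11) = 11

11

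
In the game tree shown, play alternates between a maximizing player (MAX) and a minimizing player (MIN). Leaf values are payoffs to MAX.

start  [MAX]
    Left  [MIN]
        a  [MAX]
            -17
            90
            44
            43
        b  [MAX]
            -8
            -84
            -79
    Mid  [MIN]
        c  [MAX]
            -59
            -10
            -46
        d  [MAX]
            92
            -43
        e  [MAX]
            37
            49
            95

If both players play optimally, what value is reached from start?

-8

a (MAX): max(-17, 90, 44, 43) = 90
b (MAX): max(-8, -84, -79) = -8
Left (MIN): min(90, -8) = -8
c (MAX): max(-59, -10, -46) = -10
d (MAX): max(92, -43) = 92
e (MAX): max(37, 49, 95) = 95
Mid (MIN): min(-10, 92, 95) = -10
start (MAX): max(-8, -10) = -8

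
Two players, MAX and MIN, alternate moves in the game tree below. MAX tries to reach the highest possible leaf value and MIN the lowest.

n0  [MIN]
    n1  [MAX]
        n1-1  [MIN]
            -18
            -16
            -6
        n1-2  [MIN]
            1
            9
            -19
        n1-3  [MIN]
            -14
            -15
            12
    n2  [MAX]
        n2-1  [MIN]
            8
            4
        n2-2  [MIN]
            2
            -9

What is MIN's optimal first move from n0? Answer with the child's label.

n1

n1-1 (MIN): min(-18, -16, -6) = -18
n1-2 (MIN): min(1, 9, -19) = -19
n1-3 (MIN): min(-14, -15, 12) = -15
n1 (MAX): max(-18, -19, -15) = -15
n2-1 (MIN): min(8, 4) = 4
n2-2 (MIN): min(2, -9) = -9
n2 (MAX): max(4, -9) = 4
n0 (MIN): min(-15, 4) = -15
MIN at n0 wants the lowest of {n1=-15, n2=4}, so chooses n1.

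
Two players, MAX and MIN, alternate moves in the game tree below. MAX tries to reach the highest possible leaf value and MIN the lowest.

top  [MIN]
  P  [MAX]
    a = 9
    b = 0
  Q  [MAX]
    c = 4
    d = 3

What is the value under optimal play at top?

4

P (MAX): max(9, 0) = 9
Q (MAX): max(4, 3) = 4
top (MIN): min(9, 4) = 4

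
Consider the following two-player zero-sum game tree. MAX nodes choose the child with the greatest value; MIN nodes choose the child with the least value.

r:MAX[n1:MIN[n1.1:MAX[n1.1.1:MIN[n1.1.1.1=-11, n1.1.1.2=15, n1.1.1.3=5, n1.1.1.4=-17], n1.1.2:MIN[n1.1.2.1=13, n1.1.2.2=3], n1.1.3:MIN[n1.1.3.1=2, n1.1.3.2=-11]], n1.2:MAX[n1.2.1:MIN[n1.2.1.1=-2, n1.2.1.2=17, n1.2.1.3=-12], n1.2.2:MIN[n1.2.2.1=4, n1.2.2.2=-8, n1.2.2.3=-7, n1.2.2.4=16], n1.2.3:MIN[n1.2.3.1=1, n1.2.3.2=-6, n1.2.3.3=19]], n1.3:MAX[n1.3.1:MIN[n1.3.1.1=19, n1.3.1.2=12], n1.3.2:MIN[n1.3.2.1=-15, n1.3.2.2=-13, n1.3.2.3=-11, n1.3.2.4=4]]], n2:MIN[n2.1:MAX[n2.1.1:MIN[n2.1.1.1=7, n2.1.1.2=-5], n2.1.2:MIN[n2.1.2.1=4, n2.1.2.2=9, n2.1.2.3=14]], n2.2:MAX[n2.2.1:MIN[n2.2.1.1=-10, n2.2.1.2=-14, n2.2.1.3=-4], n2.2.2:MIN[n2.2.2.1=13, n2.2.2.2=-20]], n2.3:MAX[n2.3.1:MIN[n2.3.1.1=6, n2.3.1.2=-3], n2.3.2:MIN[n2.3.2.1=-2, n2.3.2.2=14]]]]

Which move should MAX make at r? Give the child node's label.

n1.1.1 (MIN): min(-11, 15, 5, -17) = -17
n1.1.2 (MIN): min(13, 3) = 3
n1.1.3 (MIN): min(2, -11) = -11
n1.1 (MAX): max(-17, 3, -11) = 3
n1.2.1 (MIN): min(-2, 17, -12) = -12
n1.2.2 (MIN): min(4, -8, -7, 16) = -8
n1.2.3 (MIN): min(1, -6, 19) = -6
n1.2 (MAX): max(-12, -8, -6) = -6
n1.3.1 (MIN): min(19, 12) = 12
n1.3.2 (MIN): min(-15, -13, -11, 4) = -15
n1.3 (MAX): max(12, -15) = 12
n1 (MIN): min(3, -6, 12) = -6
n2.1.1 (MIN): min(7, -5) = -5
n2.1.2 (MIN): min(4, 9, 14) = 4
n2.1 (MAX): max(-5, 4) = 4
n2.2.1 (MIN): min(-10, -14, -4) = -14
n2.2.2 (MIN): min(13, -20) = -20
n2.2 (MAX): max(-14, -20) = -14
n2.3.1 (MIN): min(6, -3) = -3
n2.3.2 (MIN): min(-2, 14) = -2
n2.3 (MAX): max(-3, -2) = -2
n2 (MIN): min(4, -14, -2) = -14
r (MAX): max(-6, -14) = -6
MAX at r wants the highest of {n1=-6, n2=-14}, so chooses n1.

n1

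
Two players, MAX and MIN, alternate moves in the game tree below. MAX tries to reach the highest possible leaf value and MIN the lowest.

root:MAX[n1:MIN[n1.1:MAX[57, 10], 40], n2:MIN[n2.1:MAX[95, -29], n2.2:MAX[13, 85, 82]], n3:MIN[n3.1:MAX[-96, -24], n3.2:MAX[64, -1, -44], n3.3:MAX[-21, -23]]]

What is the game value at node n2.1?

n2.1 (MAX): max(95, -29) = 95

95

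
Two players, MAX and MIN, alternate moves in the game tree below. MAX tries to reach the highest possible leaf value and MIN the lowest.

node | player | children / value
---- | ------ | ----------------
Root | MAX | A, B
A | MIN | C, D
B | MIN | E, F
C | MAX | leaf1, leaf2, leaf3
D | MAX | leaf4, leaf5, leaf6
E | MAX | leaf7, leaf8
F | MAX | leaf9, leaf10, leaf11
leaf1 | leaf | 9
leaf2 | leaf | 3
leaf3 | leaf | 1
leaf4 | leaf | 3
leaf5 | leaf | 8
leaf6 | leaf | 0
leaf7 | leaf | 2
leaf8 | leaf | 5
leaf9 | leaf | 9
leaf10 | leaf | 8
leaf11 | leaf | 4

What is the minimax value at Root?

C (MAX): max(9, 3, 1) = 9
D (MAX): max(3, 8, 0) = 8
A (MIN): min(9, 8) = 8
E (MAX): max(2, 5) = 5
F (MAX): max(9, 8, 4) = 9
B (MIN): min(5, 9) = 5
Root (MAX): max(8, 5) = 8

8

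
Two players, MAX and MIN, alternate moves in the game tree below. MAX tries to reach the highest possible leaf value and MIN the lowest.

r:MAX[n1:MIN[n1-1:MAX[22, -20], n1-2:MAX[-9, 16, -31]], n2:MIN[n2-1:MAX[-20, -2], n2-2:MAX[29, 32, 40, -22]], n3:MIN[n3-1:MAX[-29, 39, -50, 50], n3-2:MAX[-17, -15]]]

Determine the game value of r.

n1-1 (MAX): max(22, -20) = 22
n1-2 (MAX): max(-9, 16, -31) = 16
n1 (MIN): min(22, 16) = 16
n2-1 (MAX): max(-20, -2) = -2
n2-2 (MAX): max(29, 32, 40, -22) = 40
n2 (MIN): min(-2, 40) = -2
n3-1 (MAX): max(-29, 39, -50, 50) = 50
n3-2 (MAX): max(-17, -15) = -15
n3 (MIN): min(50, -15) = -15
r (MAX): max(16, -2, -15) = 16

16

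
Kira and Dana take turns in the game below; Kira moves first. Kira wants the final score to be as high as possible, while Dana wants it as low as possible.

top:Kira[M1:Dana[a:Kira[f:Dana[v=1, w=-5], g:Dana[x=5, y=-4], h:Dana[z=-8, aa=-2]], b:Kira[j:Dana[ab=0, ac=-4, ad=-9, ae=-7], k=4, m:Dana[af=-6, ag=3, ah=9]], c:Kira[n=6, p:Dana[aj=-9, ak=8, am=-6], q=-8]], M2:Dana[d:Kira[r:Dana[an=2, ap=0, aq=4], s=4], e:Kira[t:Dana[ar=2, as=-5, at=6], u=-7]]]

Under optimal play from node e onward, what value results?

-5

t (Dana): min(2, -5, 6) = -5
e (Kira): max(-5, -7) = -5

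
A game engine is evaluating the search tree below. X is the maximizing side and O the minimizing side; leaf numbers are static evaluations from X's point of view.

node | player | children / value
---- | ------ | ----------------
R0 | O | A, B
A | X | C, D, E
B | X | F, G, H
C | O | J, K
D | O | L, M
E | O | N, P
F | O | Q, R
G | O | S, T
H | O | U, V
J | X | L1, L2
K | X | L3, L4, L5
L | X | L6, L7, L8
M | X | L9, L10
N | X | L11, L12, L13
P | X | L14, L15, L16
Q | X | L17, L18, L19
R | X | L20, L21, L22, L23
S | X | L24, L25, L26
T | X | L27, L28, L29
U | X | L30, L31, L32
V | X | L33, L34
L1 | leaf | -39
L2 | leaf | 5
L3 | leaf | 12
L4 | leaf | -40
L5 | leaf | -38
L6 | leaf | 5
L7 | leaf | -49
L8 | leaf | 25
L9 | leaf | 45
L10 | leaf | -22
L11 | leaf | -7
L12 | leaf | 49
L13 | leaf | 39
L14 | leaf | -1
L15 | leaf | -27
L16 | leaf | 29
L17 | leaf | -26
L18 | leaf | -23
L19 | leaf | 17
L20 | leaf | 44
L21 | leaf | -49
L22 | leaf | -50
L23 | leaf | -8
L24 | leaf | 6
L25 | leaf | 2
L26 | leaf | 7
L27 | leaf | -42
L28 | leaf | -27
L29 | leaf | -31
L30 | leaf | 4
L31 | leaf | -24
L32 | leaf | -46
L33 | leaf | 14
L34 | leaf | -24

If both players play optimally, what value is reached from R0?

17

J (X): max(-39, 5) = 5
K (X): max(12, -40, -38) = 12
C (O): min(5, 12) = 5
L (X): max(5, -49, 25) = 25
M (X): max(45, -22) = 45
D (O): min(25, 45) = 25
N (X): max(-7, 49, 39) = 49
P (X): max(-1, -27, 29) = 29
E (O): min(49, 29) = 29
A (X): max(5, 25, 29) = 29
Q (X): max(-26, -23, 17) = 17
R (X): max(44, -49, -50, -8) = 44
F (O): min(17, 44) = 17
S (X): max(6, 2, 7) = 7
T (X): max(-42, -27, -31) = -27
G (O): min(7, -27) = -27
U (X): max(4, -24, -46) = 4
V (X): max(14, -24) = 14
H (O): min(4, 14) = 4
B (X): max(17, -27, 4) = 17
R0 (O): min(29, 17) = 17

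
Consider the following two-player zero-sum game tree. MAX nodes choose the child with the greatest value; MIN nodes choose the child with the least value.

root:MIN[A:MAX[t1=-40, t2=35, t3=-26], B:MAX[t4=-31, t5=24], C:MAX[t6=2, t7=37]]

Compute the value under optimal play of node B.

B (MAX): max(-31, 24) = 24

24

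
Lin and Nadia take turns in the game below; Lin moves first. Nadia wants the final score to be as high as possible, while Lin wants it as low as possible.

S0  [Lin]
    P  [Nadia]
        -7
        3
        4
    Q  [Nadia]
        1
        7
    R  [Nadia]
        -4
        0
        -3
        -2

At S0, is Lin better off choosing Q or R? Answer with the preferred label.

R

Q (Nadia): max(1, 7) = 7
R (Nadia): max(-4, 0, -3, -2) = 0
Lin prefers the lower value; Q=7, R=0. R is better since 0 < 7.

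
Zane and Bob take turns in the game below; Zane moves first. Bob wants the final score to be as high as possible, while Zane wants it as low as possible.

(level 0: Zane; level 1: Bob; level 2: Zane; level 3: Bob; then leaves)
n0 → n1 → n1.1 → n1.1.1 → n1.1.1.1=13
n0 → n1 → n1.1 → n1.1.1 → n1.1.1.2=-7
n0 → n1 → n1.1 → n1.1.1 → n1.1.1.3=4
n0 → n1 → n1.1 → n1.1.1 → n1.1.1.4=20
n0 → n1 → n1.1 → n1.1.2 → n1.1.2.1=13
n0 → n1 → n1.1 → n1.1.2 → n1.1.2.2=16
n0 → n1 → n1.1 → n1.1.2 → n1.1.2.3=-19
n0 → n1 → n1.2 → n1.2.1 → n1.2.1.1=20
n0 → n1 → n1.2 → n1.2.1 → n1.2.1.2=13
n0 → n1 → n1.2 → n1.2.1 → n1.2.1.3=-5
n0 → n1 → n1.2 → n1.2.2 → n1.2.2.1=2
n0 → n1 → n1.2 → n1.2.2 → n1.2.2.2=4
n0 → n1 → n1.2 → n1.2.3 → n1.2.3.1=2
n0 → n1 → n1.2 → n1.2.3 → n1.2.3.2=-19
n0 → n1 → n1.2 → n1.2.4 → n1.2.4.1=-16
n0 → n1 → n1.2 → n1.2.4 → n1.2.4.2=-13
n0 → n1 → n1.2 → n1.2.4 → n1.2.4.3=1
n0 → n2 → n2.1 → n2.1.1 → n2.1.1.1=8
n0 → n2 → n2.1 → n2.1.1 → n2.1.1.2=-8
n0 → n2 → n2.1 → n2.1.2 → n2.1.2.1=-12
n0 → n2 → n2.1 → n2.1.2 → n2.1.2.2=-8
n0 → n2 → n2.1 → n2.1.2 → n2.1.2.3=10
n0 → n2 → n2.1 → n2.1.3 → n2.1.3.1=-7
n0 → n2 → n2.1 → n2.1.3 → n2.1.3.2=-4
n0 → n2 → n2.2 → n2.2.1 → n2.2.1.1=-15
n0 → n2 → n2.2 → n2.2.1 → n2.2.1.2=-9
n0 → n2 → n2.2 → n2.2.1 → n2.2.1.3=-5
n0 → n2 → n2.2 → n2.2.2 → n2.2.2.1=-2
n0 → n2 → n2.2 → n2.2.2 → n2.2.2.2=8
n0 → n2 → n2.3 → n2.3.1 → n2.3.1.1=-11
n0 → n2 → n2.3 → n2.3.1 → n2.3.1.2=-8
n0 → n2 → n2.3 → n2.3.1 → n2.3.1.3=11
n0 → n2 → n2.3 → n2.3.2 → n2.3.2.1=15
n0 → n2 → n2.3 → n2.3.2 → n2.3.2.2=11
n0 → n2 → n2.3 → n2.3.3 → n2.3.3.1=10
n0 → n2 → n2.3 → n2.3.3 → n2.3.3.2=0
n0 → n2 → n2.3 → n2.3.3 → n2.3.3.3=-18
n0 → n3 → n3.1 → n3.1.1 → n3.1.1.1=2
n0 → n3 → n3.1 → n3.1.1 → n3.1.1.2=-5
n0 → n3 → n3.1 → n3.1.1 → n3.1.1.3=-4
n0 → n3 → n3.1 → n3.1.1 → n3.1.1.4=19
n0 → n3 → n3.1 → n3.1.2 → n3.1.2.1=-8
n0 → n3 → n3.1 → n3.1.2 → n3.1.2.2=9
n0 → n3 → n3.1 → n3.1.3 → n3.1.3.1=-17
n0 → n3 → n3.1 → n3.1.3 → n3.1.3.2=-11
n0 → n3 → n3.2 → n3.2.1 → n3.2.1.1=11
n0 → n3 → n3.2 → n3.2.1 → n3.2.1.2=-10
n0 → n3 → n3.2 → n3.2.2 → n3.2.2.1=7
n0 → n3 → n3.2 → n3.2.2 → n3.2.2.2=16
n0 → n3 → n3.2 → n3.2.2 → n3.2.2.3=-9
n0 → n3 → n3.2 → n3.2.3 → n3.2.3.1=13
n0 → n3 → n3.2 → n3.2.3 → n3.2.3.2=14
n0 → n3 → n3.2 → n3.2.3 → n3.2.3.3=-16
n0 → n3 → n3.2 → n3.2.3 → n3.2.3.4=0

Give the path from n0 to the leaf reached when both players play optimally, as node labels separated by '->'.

n0 -> n2 -> n2.3 -> n2.3.3 -> n2.3.3.1

n1.1.1 (Bob): max(13, -7, 4, 20) = 20
n1.1.2 (Bob): max(13, 16, -19) = 16
n1.1 (Zane): min(20, 16) = 16
n1.2.1 (Bob): max(20, 13, -5) = 20
n1.2.2 (Bob): max(2, 4) = 4
n1.2.3 (Bob): max(2, -19) = 2
n1.2.4 (Bob): max(-16, -13, 1) = 1
n1.2 (Zane): min(20, 4, 2, 1) = 1
n1 (Bob): max(16, 1) = 16
n2.1.1 (Bob): max(8, -8) = 8
n2.1.2 (Bob): max(-12, -8, 10) = 10
n2.1.3 (Bob): max(-7, -4) = -4
n2.1 (Zane): min(8, 10, -4) = -4
n2.2.1 (Bob): max(-15, -9, -5) = -5
n2.2.2 (Bob): max(-2, 8) = 8
n2.2 (Zane): min(-5, 8) = -5
n2.3.1 (Bob): max(-11, -8, 11) = 11
n2.3.2 (Bob): max(15, 11) = 15
n2.3.3 (Bob): max(10, 0, -18) = 10
n2.3 (Zane): min(11, 15, 10) = 10
n2 (Bob): max(-4, -5, 10) = 10
n3.1.1 (Bob): max(2, -5, -4, 19) = 19
n3.1.2 (Bob): max(-8, 9) = 9
n3.1.3 (Bob): max(-17, -11) = -11
n3.1 (Zane): min(19, 9, -11) = -11
n3.2.1 (Bob): max(11, -10) = 11
n3.2.2 (Bob): max(7, 16, -9) = 16
n3.2.3 (Bob): max(13, 14, -16, 0) = 14
n3.2 (Zane): min(11, 16, 14) = 11
n3 (Bob): max(-11, 11) = 11
n0 (Zane): min(16, 10, 11) = 10
At n0, Zane picks n2 (lowest: 10).
At n2, Bob picks n2.3 (highest: 10).
At n2.3, Zane picks n2.3.3 (lowest: 10).
At n2.3.3, Bob picks n2.3.3.1 (highest: 10).
Terminal value 10.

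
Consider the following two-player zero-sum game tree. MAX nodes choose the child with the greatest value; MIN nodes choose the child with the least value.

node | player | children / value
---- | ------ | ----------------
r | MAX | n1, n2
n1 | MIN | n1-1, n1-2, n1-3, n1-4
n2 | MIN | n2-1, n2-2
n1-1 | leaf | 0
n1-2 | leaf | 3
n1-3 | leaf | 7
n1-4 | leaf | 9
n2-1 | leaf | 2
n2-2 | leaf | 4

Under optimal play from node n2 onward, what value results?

n2 (MIN): min(2, 4) = 2

2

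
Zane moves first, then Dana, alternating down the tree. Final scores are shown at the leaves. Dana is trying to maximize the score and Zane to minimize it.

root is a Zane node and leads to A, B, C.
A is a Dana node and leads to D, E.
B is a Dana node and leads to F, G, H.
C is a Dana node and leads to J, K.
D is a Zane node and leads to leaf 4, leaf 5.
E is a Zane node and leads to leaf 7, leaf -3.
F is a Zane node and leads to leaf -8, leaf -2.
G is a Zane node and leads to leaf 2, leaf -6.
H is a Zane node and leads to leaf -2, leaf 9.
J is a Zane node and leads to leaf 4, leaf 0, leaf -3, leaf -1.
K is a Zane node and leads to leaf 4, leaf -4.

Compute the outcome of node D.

4

D (Zane): min(4, 5) = 4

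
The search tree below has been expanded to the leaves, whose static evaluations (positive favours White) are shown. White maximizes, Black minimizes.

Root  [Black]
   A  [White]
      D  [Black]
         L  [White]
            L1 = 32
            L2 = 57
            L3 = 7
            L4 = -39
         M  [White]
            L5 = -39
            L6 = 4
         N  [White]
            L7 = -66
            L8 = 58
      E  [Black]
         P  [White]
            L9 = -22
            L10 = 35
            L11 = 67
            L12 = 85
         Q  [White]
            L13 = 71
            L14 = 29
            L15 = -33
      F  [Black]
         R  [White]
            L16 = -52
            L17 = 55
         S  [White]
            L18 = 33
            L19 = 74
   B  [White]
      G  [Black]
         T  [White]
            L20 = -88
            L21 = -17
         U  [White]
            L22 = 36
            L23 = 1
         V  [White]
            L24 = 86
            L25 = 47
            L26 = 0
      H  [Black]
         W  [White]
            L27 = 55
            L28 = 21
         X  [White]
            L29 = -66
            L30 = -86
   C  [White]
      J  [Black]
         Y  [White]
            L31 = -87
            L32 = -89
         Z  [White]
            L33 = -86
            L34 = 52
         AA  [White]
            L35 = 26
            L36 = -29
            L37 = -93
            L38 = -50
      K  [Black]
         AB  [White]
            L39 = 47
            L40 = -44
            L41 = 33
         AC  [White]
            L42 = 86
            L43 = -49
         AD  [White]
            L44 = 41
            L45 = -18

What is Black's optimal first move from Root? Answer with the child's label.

B

L (White): max(32, 57, 7, -39) = 57
M (White): max(-39, 4) = 4
N (White): max(-66, 58) = 58
D (Black): min(57, 4, 58) = 4
P (White): max(-22, 35, 67, 85) = 85
Q (White): max(71, 29, -33) = 71
E (Black): min(85, 71) = 71
R (White): max(-52, 55) = 55
S (White): max(33, 74) = 74
F (Black): min(55, 74) = 55
A (White): max(4, 71, 55) = 71
T (White): max(-88, -17) = -17
U (White): max(36, 1) = 36
V (White): max(86, 47, 0) = 86
G (Black): min(-17, 36, 86) = -17
W (White): max(55, 21) = 55
X (White): max(-66, -86) = -66
H (Black): min(55, -66) = -66
B (White): max(-17, -66) = -17
Y (White): max(-87, -89) = -87
Z (White): max(-86, 52) = 52
AA (White): max(26, -29, -93, -50) = 26
J (Black): min(-87, 52, 26) = -87
AB (White): max(47, -44, 33) = 47
AC (White): max(86, -49) = 86
AD (White): max(41, -18) = 41
K (Black): min(47, 86, 41) = 41
C (White): max(-87, 41) = 41
Root (Black): min(71, -17, 41) = -17
Black at Root wants the lowest of {A=71, B=-17, C=41}, so chooses B.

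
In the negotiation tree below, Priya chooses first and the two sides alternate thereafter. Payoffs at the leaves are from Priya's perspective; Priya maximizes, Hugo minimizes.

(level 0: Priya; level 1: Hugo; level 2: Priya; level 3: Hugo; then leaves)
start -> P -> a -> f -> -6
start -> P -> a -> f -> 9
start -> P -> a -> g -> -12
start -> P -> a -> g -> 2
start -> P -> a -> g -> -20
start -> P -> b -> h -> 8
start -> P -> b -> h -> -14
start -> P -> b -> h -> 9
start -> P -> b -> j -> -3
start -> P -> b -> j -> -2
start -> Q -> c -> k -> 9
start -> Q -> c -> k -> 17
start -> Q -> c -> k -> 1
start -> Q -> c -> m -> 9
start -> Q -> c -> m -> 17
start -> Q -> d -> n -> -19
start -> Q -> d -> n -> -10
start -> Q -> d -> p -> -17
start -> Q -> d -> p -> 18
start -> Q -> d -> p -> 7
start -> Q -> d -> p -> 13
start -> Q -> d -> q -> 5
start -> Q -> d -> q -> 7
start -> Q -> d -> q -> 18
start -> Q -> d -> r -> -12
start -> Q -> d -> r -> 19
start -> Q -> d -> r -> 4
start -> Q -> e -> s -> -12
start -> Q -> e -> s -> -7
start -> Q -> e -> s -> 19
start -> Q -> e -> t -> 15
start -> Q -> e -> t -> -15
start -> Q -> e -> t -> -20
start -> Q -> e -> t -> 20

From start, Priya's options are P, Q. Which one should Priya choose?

f (Hugo): min(-6, 9) = -6
g (Hugo): min(-12, 2, -20) = -20
a (Priya): max(-6, -20) = -6
h (Hugo): min(8, -14, 9) = -14
j (Hugo): min(-3, -2) = -3
b (Priya): max(-14, -3) = -3
P (Hugo): min(-6, -3) = -6
k (Hugo): min(9, 17, 1) = 1
m (Hugo): min(9, 17) = 9
c (Priya): max(1, 9) = 9
n (Hugo): min(-19, -10) = -19
p (Hugo): min(-17, 18, 7, 13) = -17
q (Hugo): min(5, 7, 18) = 5
r (Hugo): min(-12, 19, 4) = -12
d (Priya): max(-19, -17, 5, -12) = 5
s (Hugo): min(-12, -7, 19) = -12
t (Hugo): min(15, -15, -20, 20) = -20
e (Priya): max(-12, -20) = -12
Q (Hugo): min(9, 5, -12) = -12
start (Priya): max(-6, -12) = -6
Priya at start wants the highest of {P=-6, Q=-12}, so chooses P.

P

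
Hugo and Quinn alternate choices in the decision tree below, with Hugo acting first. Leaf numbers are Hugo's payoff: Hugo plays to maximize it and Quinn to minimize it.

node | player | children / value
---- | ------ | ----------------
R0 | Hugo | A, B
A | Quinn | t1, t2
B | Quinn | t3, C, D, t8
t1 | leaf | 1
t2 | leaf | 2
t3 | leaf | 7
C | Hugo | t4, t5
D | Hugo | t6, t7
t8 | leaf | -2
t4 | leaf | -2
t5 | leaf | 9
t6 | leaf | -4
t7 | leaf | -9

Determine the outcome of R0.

1

A (Quinn): min(1, 2) = 1
C (Hugo): max(-2, 9) = 9
D (Hugo): max(-4, -9) = -4
B (Quinn): min(7, 9, -4, -2) = -4
R0 (Hugo): max(1, -4) = 1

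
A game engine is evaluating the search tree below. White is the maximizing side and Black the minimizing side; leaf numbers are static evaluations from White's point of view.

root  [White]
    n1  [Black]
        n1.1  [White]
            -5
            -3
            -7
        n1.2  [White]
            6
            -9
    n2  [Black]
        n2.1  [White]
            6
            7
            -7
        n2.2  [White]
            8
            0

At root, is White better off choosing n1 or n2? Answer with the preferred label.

n2

n1.1 (White): max(-5, -3, -7) = -3
n1.2 (White): max(6, -9) = 6
n1 (Black): min(-3, 6) = -3
n2.1 (White): max(6, 7, -7) = 7
n2.2 (White): max(8, 0) = 8
n2 (Black): min(7, 8) = 7
White prefers the higher value; n1=-3, n2=7. n2 is better since 7 > -3.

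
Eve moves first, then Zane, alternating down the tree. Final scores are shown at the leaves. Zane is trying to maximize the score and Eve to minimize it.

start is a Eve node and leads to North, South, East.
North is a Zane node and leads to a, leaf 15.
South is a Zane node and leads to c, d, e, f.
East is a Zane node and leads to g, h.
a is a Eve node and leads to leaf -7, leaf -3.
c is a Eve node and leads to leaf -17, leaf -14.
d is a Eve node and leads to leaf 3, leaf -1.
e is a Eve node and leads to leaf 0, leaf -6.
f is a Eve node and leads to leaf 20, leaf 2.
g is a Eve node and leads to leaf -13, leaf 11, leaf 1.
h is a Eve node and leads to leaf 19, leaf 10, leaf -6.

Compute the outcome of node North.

a (Eve): min(-7, -3) = -7
North (Zane): max(-7, 15) = 15

15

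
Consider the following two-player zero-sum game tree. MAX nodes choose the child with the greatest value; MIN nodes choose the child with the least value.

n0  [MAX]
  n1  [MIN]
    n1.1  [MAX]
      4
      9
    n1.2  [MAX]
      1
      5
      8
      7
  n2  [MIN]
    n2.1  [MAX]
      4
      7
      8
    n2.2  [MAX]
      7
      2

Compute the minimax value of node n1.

8

n1.1 (MAX): max(4, 9) = 9
n1.2 (MAX): max(1, 5, 8, 7) = 8
n1 (MIN): min(9, 8) = 8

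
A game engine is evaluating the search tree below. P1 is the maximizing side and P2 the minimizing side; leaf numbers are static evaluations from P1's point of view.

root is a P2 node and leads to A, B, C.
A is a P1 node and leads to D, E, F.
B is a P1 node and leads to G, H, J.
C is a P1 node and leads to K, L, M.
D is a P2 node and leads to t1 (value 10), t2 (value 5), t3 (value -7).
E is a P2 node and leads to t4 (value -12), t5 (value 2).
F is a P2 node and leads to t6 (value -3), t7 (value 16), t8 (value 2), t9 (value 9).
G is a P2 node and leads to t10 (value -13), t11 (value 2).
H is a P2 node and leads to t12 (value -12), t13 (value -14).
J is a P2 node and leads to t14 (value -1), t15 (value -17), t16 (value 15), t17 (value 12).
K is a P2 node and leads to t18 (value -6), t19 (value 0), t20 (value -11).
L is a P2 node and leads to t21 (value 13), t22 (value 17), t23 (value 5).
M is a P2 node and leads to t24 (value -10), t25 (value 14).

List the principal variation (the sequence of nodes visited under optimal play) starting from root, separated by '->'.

D (P2): min(10, 5, -7) = -7
E (P2): min(-12, 2) = -12
F (P2): min(-3, 16, 2, 9) = -3
A (P1): max(-7, -12, -3) = -3
G (P2): min(-13, 2) = -13
H (P2): min(-12, -14) = -14
J (P2): min(-1, -17, 15, 12) = -17
B (P1): max(-13, -14, -17) = -13
K (P2): min(-6, 0, -11) = -11
L (P2): min(13, 17, 5) = 5
M (P2): min(-10, 14) = -10
C (P1): max(-11, 5, -10) = 5
root (P2): min(-3, -13, 5) = -13
At root, P2 picks B (lowest: -13).
At B, P1 picks G (highest: -13).
At G, P2 picks t10 (lowest: -13).
Terminal value -13.

root -> B -> G -> t10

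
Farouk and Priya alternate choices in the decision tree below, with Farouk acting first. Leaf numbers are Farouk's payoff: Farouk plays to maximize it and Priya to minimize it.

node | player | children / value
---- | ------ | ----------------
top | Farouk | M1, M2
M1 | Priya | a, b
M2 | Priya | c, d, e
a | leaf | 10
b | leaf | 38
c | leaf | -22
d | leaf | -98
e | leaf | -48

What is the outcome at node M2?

M2 (Priya): min(-22, -98, -48) = -98

-98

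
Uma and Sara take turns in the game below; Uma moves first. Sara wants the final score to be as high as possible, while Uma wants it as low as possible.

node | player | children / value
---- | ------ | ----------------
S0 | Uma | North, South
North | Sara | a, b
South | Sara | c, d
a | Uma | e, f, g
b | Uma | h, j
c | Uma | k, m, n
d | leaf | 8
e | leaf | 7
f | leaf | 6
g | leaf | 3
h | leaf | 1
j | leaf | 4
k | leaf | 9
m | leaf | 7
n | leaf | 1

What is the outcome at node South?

c (Uma): min(9, 7, 1) = 1
South (Sara): max(1, 8) = 8

8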